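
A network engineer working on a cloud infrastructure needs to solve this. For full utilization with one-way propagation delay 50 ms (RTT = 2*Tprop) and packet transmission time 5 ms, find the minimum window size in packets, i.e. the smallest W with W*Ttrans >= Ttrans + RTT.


Given: Ttrans = 5 ms, RTT = 100 ms (= 2 * Tprop, Tprop = 50 ms)
Time until first ACK returns = Ttrans + RTT = 5 + 100 = 105 ms
Need W * Ttrans >= Ttrans + RTT  ->  W >= (Ttrans + RTT) / Ttrans
(Ttrans + RTT) / Ttrans = 105 / 5 = 21
W_min = ceil(21) = 21

21


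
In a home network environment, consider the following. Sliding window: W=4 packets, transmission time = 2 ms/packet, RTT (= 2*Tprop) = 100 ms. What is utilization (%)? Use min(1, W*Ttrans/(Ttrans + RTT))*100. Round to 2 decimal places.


Given: W = 4, Ttrans = 2 ms, RTT = 100 ms (= 2 * Tprop, Tprop = 50 ms)
Cycle time = Ttrans + RTT = 2 + 100 = 102 ms (first packet sent until its ACK returns)
W * Ttrans = 4 * 2 = 8 ms of sending per cycle
W * Ttrans / (Ttrans + RTT) = 8 / 102 = 0.078431
U = min(1, 0.078431) = 0.078431
U% = 7.84%

7.84


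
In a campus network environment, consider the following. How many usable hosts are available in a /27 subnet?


Given: subnet mask /27
Host bits = 32 - 27 = 5
Total addresses = 2^5 = 32
Usable hosts = 32 - 2 (network + broadcast) = 30

30


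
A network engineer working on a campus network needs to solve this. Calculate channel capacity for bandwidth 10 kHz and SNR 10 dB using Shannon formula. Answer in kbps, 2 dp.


Given: B = 10 kHz, SNR = 10 dB
SNR linear = 10^(10/10) = 10
1 + SNR = 11
log2(11) = 3.4594316186
C = 10 * 1000 * 3.4594316186 = 34594.3162 bps
C = 34.594316 kbps -> 34.59 kbps (2 dp)

34.59


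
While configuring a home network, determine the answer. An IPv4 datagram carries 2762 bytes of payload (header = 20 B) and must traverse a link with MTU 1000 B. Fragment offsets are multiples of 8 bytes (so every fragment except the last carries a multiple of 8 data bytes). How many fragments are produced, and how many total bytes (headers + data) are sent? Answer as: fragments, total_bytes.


Max data per non-final fragment = floor((MTU - header)/8)*8 = floor((1000 - 20)/8)*8 = floor(980/8)*8 = 976 B
Final fragment needs no 8-byte alignment: it can carry up to MTU - header = 980 B
Non-final fragments needed = ceil((payload - 980) / 976) = ceil(1782/976) = ceil(1.8258) = 2
Number of fragments = 2 + 1 = 3
Fragment sizes (data): 2 * 976 B + 810 B (last, 810 <= 980 OK)
Total bytes sent = payload + n_frags * header = 2762 + 3*20 = 2762 + 60 = 2822 B

3, 2822


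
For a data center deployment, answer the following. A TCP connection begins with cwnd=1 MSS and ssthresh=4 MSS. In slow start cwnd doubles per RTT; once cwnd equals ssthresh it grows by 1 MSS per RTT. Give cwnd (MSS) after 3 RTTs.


RTT 0: cwnd = 1 MSS (initial)
RTT 1: cwnd = 2 MSS (slow start, doubled)
RTT 2: cwnd = 4 MSS (slow start, doubled)
RTT 3: cwnd = 5 MSS (congestion avoidance, +1)

5


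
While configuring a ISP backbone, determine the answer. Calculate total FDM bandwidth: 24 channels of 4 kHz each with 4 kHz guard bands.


Given: 24 channels, 4 kHz each, guard = 4 kHz
Channel bandwidth = 24 * 4 = 96 kHz
Guard bands = 23 gaps * 4 kHz = 92 kHz
Total = 96 + 92 = 188 kHz

188


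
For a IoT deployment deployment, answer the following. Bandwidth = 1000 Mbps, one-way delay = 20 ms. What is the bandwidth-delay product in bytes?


Given: bandwidth = 1000 Mbps, delay = 20 ms
BDP in bits = 1000 * 10^6 * 20 / 1000
BDP in bits = 20000000
BDP in bytes = 20000000 / 8 = 2500000

2500000


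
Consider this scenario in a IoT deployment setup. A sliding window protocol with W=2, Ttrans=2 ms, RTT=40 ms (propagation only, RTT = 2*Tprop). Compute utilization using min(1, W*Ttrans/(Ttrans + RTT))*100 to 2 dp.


Given: W = 2, Ttrans = 2 ms, RTT = 40 ms (= 2 * Tprop, Tprop = 20 ms)
Cycle time = Ttrans + RTT = 2 + 40 = 42 ms (first packet sent until its ACK returns)
W * Ttrans = 2 * 2 = 4 ms of sending per cycle
W * Ttrans / (Ttrans + RTT) = 4 / 42 = 0.095238
U = min(1, 0.095238) = 0.095238
U% = 9.52%

9.52


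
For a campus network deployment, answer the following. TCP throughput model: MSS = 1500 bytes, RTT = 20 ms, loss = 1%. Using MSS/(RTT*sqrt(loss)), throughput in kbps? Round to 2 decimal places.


Given: MSS = 1500 bytes, RTT = 20 ms, loss = 1%
RTT in seconds = 20 / 1000 = 0.02
Loss rate = 1% = 0.01
sqrt(loss) = sqrt(0.01) = 0.1
Throughput (bytes/s) = 1500 / (0.02 * 0.1) = 750000.0000
Throughput (kbps) = 750000.0000 * 8 / 1000 = 6000.000000 -> 6000.00 kbps (2 dp)

6000.00


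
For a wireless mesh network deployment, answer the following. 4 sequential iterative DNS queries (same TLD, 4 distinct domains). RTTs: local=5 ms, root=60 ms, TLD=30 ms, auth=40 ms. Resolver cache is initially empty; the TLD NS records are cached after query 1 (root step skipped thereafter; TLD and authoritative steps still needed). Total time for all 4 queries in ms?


Lookup 1 (cold cache): local + root + TLD + auth = 5 + 60 + 30 + 40 = 135 ms
Lookups 2..4 (TLD NS cached -> skip root; new domain -> still ask TLD and auth): local + TLD + auth = 5 + 30 + 40 = 75 ms each
Remaining 3 lookups: 3 * 75 = 225 ms
Total = 135 + 225 = 360 ms

360


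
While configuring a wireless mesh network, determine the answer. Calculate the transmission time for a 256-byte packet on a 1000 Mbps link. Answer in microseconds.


Given: packet = 256 bytes, bandwidth = 1000 Mbps
Packet in bits = 256 * 8 = 2048 bits
Bandwidth = 1000 * 10^6 = 1000000000 bps
Time = 2048 / 1000000000 seconds
Time in us = 2048 * 10^6 / 1000000000 = 2.048

2.048


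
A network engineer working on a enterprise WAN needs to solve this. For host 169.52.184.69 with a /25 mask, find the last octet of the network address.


Given: IP = 169.52.184.69, prefix = /25
Subnet mask = 255.255.255.128
Last octet of IP: 69
Last octet of mask: 128
Network last octet = 69 AND 128 = 0

0


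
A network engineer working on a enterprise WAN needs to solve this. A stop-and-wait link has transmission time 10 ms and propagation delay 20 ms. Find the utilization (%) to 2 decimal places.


Given: Ttrans = 10 ms, Tprop = 20 ms
RTT = 2 * Tprop = 2 * 20 = 40 ms
U = Ttrans / (Ttrans + RTT)
U = 10 / (10 + 40)
U = 10 / 50 = 0.2
U% = 20.00%

20.00


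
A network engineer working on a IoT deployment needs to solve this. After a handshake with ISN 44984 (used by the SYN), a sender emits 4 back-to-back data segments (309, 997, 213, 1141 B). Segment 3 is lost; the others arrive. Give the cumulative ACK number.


SYN uses sequence number 44984; first data byte = ISN + 1 = 44985.
Segment 1: SEQ = 44985, len = 309 B, covers [44985, 45293]
Segment 2: SEQ = 45294, len = 997 B, covers [45294, 46290]
Segment 3: SEQ = 46291, len = 213 B, covers [46291, 46503] [LOST]
Segment 4: SEQ = 46504, len = 1141 B, covers [46504, 47644]
In-order data received: bytes [44985, 46290] (segments 1..2).
Segment 3 missing -> gap begins at byte 46291; later segments buffered out of order.
Cumulative ACK = next expected in-order byte = 44985 + 309 + 997 = 46291

46291


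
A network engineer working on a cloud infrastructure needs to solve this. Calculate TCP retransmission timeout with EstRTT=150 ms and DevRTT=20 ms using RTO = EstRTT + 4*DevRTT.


Given: EstRTT = 150 ms, DevRTT = 20 ms
Timeout = EstRTT + 4 * DevRTT
4 * DevRTT = 4 * 20 = 80
Timeout = 150 + 80 = 230 ms

230


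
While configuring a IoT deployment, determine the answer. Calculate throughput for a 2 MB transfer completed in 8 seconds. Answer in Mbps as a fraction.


Given: file = 2 MB, time = 8 s
File in Mb = 2 * 8 = 16 Mb
Throughput = 16 / 8 Mbps
Throughput = 2 Mbps

2


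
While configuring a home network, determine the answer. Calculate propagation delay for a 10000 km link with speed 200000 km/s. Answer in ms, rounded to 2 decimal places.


Given: distance = 10000 km, speed = 200000 km/s
Delay = distance / speed = 10000 / 200000 seconds
Delay in ms = 10000 * 1000 / 200000
Delay = 50.0000 ms
Rounded to 2 dp = 50.00 ms

50.00


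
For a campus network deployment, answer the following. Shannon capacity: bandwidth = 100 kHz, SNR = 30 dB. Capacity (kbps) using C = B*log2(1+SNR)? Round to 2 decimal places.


Given: B = 100 kHz, SNR = 30 dB
SNR linear = 10^(30/10) = 1000
1 + SNR = 1001
log2(1001) = 9.9672262588
C = 100 * 1000 * 9.9672262588 = 996722.6259 bps
C = 996.722626 kbps -> 996.72 kbps (2 dp)

996.72


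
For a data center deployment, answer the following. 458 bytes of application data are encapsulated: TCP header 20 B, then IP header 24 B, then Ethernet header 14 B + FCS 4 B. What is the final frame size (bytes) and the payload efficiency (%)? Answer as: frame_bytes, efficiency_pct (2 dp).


TCP segment = 458 + 20 = 478 B
IP packet = 478 + 24 = 502 B
Ethernet frame = 502 + 14 + 4 = 520 B
Efficiency = app / frame = 458 / 520 = 0.880769 = 88.0769% -> 88.08% (2 dp)

520, 88.08


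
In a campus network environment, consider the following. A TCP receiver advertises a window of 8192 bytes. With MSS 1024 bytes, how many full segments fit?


Given: RWND = 8192 bytes, MSS = 1024 bytes
Full segments = floor(RWND / MSS)
Full segments = floor(8192 / 1024)
Full segments = floor(8.0) = 8

8


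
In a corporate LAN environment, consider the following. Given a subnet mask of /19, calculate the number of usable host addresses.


Given: subnet mask /19
Host bits = 32 - 19 = 13
Total addresses = 2^13 = 8192
Usable hosts = 8192 - 2 (network + broadcast) = 8190

8190


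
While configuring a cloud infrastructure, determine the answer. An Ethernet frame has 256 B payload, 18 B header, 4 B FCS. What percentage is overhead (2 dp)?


Given: payload = 256 B, header = 18 B, trailer = 4 B
Overhead bytes = header + trailer = 18 + 4 = 22
Total frame = payload + overhead = 256 + 22 = 278
Overhead % = 22 / 278 * 100 = 7.9137% -> 7.91% (2 dp)

7.91


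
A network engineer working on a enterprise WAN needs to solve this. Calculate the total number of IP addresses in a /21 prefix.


Given: CIDR prefix /21
Host bits = 32 - 21 = 11
Total addresses = 2^11 = 2048

2048


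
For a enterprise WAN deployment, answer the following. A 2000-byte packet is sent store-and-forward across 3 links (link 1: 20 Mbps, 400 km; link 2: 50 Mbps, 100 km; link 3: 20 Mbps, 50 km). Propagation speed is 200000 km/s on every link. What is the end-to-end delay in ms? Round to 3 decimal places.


Packet = 2000 bytes = 16000 bits. Store-and-forward: sum (t_trans + t_prop) per link.
Link 1: t_trans = 16000/(20*10^6) s = 0.8000 ms; t_prop = 400/200000 s = 2.0000 ms; subtotal = 2.8000 ms
Link 2: t_trans = 16000/(50*10^6) s = 0.3200 ms; t_prop = 100/200000 s = 0.5000 ms; subtotal = 0.8200 ms
Link 3: t_trans = 16000/(20*10^6) s = 0.8000 ms; t_prop = 50/200000 s = 0.2500 ms; subtotal = 1.0500 ms
End-to-end = 2.8000 + 0.8200 + 1.0500 = 4.6700 ms -> 4.670 ms (3 dp)

4.670


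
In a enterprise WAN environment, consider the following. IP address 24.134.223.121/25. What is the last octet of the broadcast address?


Given: IP = 24.134.223.121, prefix = /25
Host bits = 32 - 25 = 7
Network last octet = 121 AND mask = 0
Host part size = 2^7 - 1 = 127
Broadcast last octet = 0 OR 127 = 127

127


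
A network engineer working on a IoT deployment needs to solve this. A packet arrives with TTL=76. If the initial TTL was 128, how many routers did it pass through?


Given: initial TTL = 128, received TTL = 76
Hops = initial TTL - received TTL
Hops = 128 - 76 = 52

52


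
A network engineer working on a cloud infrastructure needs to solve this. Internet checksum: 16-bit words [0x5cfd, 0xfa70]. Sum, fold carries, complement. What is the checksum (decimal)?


Given words: [0x5cfd, 0xfa70]
Step 1: Sum all words
Raw sum = 23805 + 64112 = 87917
Step 2: Fold carry: (22381 + 1) = 22382
One's complement = ~22382 & 0xFFFF = 43153

43153


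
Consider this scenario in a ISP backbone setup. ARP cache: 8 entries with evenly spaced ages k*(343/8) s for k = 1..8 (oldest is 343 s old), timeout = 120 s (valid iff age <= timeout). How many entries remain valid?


Ages are k * 343/8 s for k = 1..8 (spacing = 42.8750 s).
Entry k is valid iff k * 343/8 <= 120 iff k <= 8 * 120 / 343 = 2.7988
n_valid = floor(2.7988) = 2
(n_stale = 8 - 2 = 6)

2


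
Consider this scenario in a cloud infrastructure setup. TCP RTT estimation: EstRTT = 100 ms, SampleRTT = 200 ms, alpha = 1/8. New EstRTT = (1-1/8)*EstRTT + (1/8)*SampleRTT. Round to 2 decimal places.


Given: EstRTT = 100 ms, SampleRTT = 200 ms, alpha = 1/8
New EstRTT = (1 - alpha) * EstRTT + alpha * SampleRTT
(7/8) * 100 = 87.5
(1/8) * 200 = 25
New EstRTT = 87.5 + 25 = 112.5 ms -> 112.50 ms (2 dp)

112.50


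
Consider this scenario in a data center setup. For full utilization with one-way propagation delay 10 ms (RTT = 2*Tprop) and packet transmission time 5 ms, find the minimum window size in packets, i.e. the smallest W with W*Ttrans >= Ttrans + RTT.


Given: Ttrans = 5 ms, RTT = 20 ms (= 2 * Tprop, Tprop = 10 ms)
Time until first ACK returns = Ttrans + RTT = 5 + 20 = 25 ms
Need W * Ttrans >= Ttrans + RTT  ->  W >= (Ttrans + RTT) / Ttrans
(Ttrans + RTT) / Ttrans = 25 / 5 = 5
W_min = ceil(5) = 5

5


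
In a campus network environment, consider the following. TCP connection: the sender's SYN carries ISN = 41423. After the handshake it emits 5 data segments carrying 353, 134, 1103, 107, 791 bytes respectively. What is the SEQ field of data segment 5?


The SYN occupies sequence number ISN = 41423, so the first data byte is ISN + 1 = 41424.
SEQ of data segment i = (ISN + 1) + sum of payload sizes of segments 1..i-1.
Segment 1: SEQ = 41424, payload = 353 bytes
Segment 2: SEQ = 41777, payload = 134 bytes
Segment 3: SEQ = 41911, payload = 1103 bytes
Segment 4: SEQ = 43014, payload = 107 bytes
Segment 5: SEQ = 43121, payload = 791 bytes
SEQ of segment 5 = 41424 + 353 + 134 + 1103 + 107 = 43121

43121


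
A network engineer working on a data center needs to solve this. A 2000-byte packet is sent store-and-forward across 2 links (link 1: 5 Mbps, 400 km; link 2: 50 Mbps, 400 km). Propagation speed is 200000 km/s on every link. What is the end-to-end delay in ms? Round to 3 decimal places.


Packet = 2000 bytes = 16000 bits. Store-and-forward: sum (t_trans + t_prop) per link.
Link 1: t_trans = 16000/(5*10^6) s = 3.2000 ms; t_prop = 400/200000 s = 2.0000 ms; subtotal = 5.2000 ms
Link 2: t_trans = 16000/(50*10^6) s = 0.3200 ms; t_prop = 400/200000 s = 2.0000 ms; subtotal = 2.3200 ms
End-to-end = 5.2000 + 2.3200 = 7.5200 ms -> 7.520 ms (3 dp)

7.520


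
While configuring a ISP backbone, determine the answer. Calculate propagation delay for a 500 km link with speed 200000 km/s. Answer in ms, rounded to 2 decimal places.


Given: distance = 500 km, speed = 200000 km/s
Delay = distance / speed = 500 / 200000 seconds
Delay in ms = 500 * 1000 / 200000
Delay = 2.5000 ms
Rounded to 2 dp = 2.50 ms

2.50


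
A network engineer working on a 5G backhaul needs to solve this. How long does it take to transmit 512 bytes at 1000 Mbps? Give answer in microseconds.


Given: packet = 512 bytes, bandwidth = 1000 Mbps
Packet in bits = 512 * 8 = 4096 bits
Bandwidth = 1000 * 10^6 = 1000000000 bps
Time = 4096 / 1000000000 seconds
Time in us = 4096 * 10^6 / 1000000000 = 4.096

4.096


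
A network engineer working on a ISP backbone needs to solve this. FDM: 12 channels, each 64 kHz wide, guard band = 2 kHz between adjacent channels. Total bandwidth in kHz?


Given: 12 channels, 64 kHz each, guard = 2 kHz
Channel bandwidth = 12 * 64 = 768 kHz
Guard bands = 11 gaps * 2 kHz = 22 kHz
Total = 768 + 22 = 790 kHz

790


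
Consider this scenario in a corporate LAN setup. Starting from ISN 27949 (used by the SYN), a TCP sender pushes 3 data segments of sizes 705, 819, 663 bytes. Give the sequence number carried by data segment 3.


The SYN occupies sequence number ISN = 27949, so the first data byte is ISN + 1 = 27950.
SEQ of data segment i = (ISN + 1) + sum of payload sizes of segments 1..i-1.
Segment 1: SEQ = 27950, payload = 705 bytes
Segment 2: SEQ = 28655, payload = 819 bytes
Segment 3: SEQ = 29474, payload = 663 bytes
SEQ of segment 3 = 27950 + 705 + 819 = 29474

29474


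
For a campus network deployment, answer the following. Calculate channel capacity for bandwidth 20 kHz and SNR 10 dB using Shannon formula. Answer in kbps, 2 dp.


Given: B = 20 kHz, SNR = 10 dB
SNR linear = 10^(10/10) = 10
1 + SNR = 11
log2(11) = 3.4594316186
C = 20 * 1000 * 3.4594316186 = 69188.6324 bps
C = 69.188632 kbps -> 69.19 kbps (2 dp)

69.19


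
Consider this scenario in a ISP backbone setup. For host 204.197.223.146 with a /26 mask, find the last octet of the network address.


Given: IP = 204.197.223.146, prefix = /26
Subnet mask = 255.255.255.192
Last octet of IP: 146
Last octet of mask: 192
Network last octet = 146 AND 192 = 128

128


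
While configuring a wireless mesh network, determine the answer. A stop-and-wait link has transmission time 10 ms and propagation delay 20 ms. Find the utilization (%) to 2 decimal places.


Given: Ttrans = 10 ms, Tprop = 20 ms
RTT = 2 * Tprop = 2 * 20 = 40 ms
U = Ttrans / (Ttrans + RTT)
U = 10 / (10 + 40)
U = 10 / 50 = 0.2
U% = 20.00%

20.00


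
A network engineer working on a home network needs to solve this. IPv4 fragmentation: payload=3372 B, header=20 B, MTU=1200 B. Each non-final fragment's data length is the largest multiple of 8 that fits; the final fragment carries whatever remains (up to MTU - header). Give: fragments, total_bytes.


Max data per non-final fragment = floor((MTU - header)/8)*8 = floor((1200 - 20)/8)*8 = floor(1180/8)*8 = 1176 B
Final fragment needs no 8-byte alignment: it can carry up to MTU - header = 1180 B
Non-final fragments needed = ceil((payload - 1180) / 1176) = ceil(2192/1176) = ceil(1.8639) = 2
Number of fragments = 2 + 1 = 3
Fragment sizes (data): 2 * 1176 B + 1020 B (last, 1020 <= 1180 OK)
Total bytes sent = payload + n_frags * header = 3372 + 3*20 = 3372 + 60 = 3432 B

3, 3432


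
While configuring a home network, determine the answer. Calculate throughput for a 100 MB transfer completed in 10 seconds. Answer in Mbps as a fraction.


Given: file = 100 MB, time = 10 s
File in Mb = 100 * 8 = 800 Mb
Throughput = 800 / 10 Mbps
Throughput = 80 Mbps

80


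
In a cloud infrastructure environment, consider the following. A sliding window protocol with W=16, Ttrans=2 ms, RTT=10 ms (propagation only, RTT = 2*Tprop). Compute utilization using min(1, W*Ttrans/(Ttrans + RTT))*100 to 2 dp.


Given: W = 16, Ttrans = 2 ms, RTT = 10 ms (= 2 * Tprop, Tprop = 5 ms)
Cycle time = Ttrans + RTT = 2 + 10 = 12 ms (first packet sent until its ACK returns)
W * Ttrans = 16 * 2 = 32 ms of sending per cycle
W * Ttrans / (Ttrans + RTT) = 32 / 12 = 2.666667
U = min(1, 2.666667) = 1.000000
U% = 100.00%

100.00


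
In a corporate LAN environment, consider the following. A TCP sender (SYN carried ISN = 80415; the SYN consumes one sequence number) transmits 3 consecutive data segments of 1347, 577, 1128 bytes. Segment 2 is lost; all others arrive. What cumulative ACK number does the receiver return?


SYN uses sequence number 80415; first data byte = ISN + 1 = 80416.
Segment 1: SEQ = 80416, len = 1347 B, covers [80416, 81762]
Segment 2: SEQ = 81763, len = 577 B, covers [81763, 82339] [LOST]
Segment 3: SEQ = 82340, len = 1128 B, covers [82340, 83467]
In-order data received: bytes [80416, 81762] (segments 1..1).
Segment 2 missing -> gap begins at byte 81763; later segments buffered out of order.
Cumulative ACK = next expected in-order byte = 80416 + 1347 = 81763

81763


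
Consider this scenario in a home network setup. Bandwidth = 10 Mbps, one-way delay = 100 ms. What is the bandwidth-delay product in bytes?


Given: bandwidth = 10 Mbps, delay = 100 ms
BDP in bits = 10 * 10^6 * 100 / 1000
BDP in bits = 1000000
BDP in bytes = 1000000 / 8 = 125000

125000


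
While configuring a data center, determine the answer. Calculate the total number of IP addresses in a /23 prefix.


Given: CIDR prefix /23
Host bits = 32 - 23 = 9
Total addresses = 2^9 = 512

512


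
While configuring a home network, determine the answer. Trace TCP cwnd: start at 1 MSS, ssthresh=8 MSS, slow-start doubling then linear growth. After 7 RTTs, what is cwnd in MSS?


RTT 0: cwnd = 1 MSS (initial)
RTT 1: cwnd = 2 MSS (slow start, doubled)
RTT 2: cwnd = 4 MSS (slow start, doubled)
RTT 3: cwnd = 8 MSS (slow start, doubled)
RTT 4: cwnd = 9 MSS (congestion avoidance, +1)
RTT 5: cwnd = 10 MSS (congestion avoidance, +1)
RTT 6: cwnd = 11 MSS (congestion avoidance, +1)
RTT 7: cwnd = 12 MSS (congestion avoidance, +1)

12


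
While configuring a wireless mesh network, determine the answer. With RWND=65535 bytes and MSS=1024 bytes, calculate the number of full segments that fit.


Given: RWND = 65535 bytes, MSS = 1024 bytes
Full segments = floor(RWND / MSS)
Full segments = floor(65535 / 1024)
Full segments = floor(63.999) = 63

63


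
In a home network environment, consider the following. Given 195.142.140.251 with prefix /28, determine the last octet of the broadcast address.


Given: IP = 195.142.140.251, prefix = /28
Host bits = 32 - 28 = 4
Network last octet = 251 AND mask = 240
Host part size = 2^4 - 1 = 15
Broadcast last octet = 240 OR 15 = 255

255


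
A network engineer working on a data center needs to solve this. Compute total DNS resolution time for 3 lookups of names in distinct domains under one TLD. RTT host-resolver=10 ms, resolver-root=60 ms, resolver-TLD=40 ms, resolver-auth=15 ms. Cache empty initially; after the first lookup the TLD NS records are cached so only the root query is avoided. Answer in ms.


Lookup 1 (cold cache): local + root + TLD + auth = 10 + 60 + 40 + 15 = 125 ms
Lookups 2..3 (TLD NS cached -> skip root; new domain -> still ask TLD and auth): local + TLD + auth = 10 + 40 + 15 = 65 ms each
Remaining 2 lookups: 2 * 65 = 130 ms
Total = 125 + 130 = 255 ms

255


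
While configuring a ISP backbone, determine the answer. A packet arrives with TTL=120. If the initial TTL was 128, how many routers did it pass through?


Given: initial TTL = 128, received TTL = 120
Hops = initial TTL - received TTL
Hops = 128 - 120 = 8

8


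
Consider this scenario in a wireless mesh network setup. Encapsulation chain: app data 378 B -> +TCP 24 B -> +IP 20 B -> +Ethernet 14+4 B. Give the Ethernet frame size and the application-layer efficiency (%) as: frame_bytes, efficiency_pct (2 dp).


TCP segment = 378 + 24 = 402 B
IP packet = 402 + 20 = 422 B
Ethernet frame = 422 + 14 + 4 = 440 B
Efficiency = app / frame = 378 / 440 = 0.859091 = 85.9091% -> 85.91% (2 dp)

440, 85.91


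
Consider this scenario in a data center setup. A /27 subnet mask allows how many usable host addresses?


Given: subnet mask /27
Host bits = 32 - 27 = 5
Total addresses = 2^5 = 32
Usable hosts = 32 - 2 (network + broadcast) = 30

30


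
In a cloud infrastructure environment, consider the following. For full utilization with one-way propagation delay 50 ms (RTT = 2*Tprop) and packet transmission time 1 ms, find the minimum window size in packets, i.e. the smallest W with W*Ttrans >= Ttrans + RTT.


Given: Ttrans = 1 ms, RTT = 100 ms (= 2 * Tprop, Tprop = 50 ms)
Time until first ACK returns = Ttrans + RTT = 1 + 100 = 101 ms
Need W * Ttrans >= Ttrans + RTT  ->  W >= (Ttrans + RTT) / Ttrans
(Ttrans + RTT) / Ttrans = 101 / 1 = 101
W_min = ceil(101) = 101

101


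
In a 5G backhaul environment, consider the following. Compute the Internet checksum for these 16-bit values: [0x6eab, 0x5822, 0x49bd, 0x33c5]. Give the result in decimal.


Given words: [0x6eab, 0x5822, 0x49bd, 0x33c5]
Step 1: Sum all words
Raw sum = 28331 + 22562 + 18877 + 13253 = 83023
Step 2: Fold carry: (17487 + 1) = 17488
One's complement = ~17488 & 0xFFFF = 48047

48047


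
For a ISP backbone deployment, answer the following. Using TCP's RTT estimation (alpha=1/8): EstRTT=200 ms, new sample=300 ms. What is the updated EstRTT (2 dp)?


Given: EstRTT = 200 ms, SampleRTT = 300 ms, alpha = 1/8
New EstRTT = (1 - alpha) * EstRTT + alpha * SampleRTT
(7/8) * 200 = 175
(1/8) * 300 = 37.5
New EstRTT = 175 + 37.5 = 212.5 ms -> 212.50 ms (2 dp)

212.50


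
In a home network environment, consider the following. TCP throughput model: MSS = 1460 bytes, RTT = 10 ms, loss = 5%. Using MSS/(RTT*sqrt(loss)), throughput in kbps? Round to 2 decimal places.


Given: MSS = 1460 bytes, RTT = 10 ms, loss = 5%
RTT in seconds = 10 / 1000 = 0.01
Loss rate = 5% = 0.05
sqrt(loss) = sqrt(0.05) = 0.223606797750
Throughput (bytes/s) = 1460 / (0.01 * 0.223606797750) = 652931.8494
Throughput (kbps) = 652931.8494 * 8 / 1000 = 5223.454795 -> 5223.45 kbps (2 dp)

5223.45


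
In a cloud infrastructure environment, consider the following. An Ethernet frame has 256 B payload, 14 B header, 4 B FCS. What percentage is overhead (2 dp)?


Given: payload = 256 B, header = 14 B, trailer = 4 B
Overhead bytes = header + trailer = 14 + 4 = 18
Total frame = payload + overhead = 256 + 18 = 274
Overhead % = 18 / 274 * 100 = 6.5693% -> 6.57% (2 dp)

6.57


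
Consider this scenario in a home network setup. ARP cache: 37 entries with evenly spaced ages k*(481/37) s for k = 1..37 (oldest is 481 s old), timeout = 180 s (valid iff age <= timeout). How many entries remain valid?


Ages are k * 481/37 s for k = 1..37 (spacing = 13.0000 s).
Entry k is valid iff k * 481/37 <= 180 iff k <= 37 * 180 / 481 = 13.8462
n_valid = floor(13.8462) = 13
(n_stale = 37 - 13 = 24)

13


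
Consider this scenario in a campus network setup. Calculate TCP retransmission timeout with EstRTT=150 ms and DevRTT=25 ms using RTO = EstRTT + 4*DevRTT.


Given: EstRTT = 150 ms, DevRTT = 25 ms
Timeout = EstRTT + 4 * DevRTT
4 * DevRTT = 4 * 25 = 100
Timeout = 150 + 100 = 250 ms

250


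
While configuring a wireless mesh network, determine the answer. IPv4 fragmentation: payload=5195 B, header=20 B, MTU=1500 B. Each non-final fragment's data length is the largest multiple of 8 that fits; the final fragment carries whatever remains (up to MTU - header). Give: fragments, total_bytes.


Max data per non-final fragment = floor((MTU - header)/8)*8 = floor((1500 - 20)/8)*8 = floor(1480/8)*8 = 1480 B
Final fragment needs no 8-byte alignment: it can carry up to MTU - header = 1480 B
Non-final fragments needed = ceil((payload - 1480) / 1480) = ceil(3715/1480) = ceil(2.5101) = 3
Number of fragments = 3 + 1 = 4
Fragment sizes (data): 3 * 1480 B + 755 B (last, 755 <= 1480 OK)
Total bytes sent = payload + n_frags * header = 5195 + 4*20 = 5195 + 80 = 5275 B

4, 5275


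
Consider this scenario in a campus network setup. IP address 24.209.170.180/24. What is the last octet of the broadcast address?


Given: IP = 24.209.170.180, prefix = /24
Host bits = 32 - 24 = 8
Network last octet = 180 AND mask = 0
Host part size = 2^8 - 1 = 255
Broadcast last octet = 0 OR 255 = 255

255


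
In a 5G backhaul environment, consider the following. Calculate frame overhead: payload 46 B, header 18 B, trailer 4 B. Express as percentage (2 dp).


Given: payload = 46 B, header = 18 B, trailer = 4 B
Overhead bytes = header + trailer = 18 + 4 = 22
Total frame = payload + overhead = 46 + 22 = 68
Overhead % = 22 / 68 * 100 = 32.3529% -> 32.35% (2 dp)

32.35


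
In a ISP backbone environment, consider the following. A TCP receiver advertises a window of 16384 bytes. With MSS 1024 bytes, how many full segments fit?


Given: RWND = 16384 bytes, MSS = 1024 bytes
Full segments = floor(RWND / MSS)
Full segments = floor(16384 / 1024)
Full segments = floor(16.0) = 16

16


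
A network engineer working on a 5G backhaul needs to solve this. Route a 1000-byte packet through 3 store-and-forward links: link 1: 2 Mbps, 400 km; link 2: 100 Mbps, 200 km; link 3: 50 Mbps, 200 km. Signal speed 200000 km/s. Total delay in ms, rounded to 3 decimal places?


Packet = 1000 bytes = 8000 bits. Store-and-forward: sum (t_trans + t_prop) per link.
Link 1: t_trans = 8000/(2*10^6) s = 4.0000 ms; t_prop = 400/200000 s = 2.0000 ms; subtotal = 6.0000 ms
Link 2: t_trans = 8000/(100*10^6) s = 0.0800 ms; t_prop = 200/200000 s = 1.0000 ms; subtotal = 1.0800 ms
Link 3: t_trans = 8000/(50*10^6) s = 0.1600 ms; t_prop = 200/200000 s = 1.0000 ms; subtotal = 1.1600 ms
End-to-end = 6.0000 + 1.0800 + 1.1600 = 8.2400 ms -> 8.240 ms (3 dp)

8.240


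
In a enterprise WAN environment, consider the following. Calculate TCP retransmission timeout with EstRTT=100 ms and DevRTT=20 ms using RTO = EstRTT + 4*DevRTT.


Given: EstRTT = 100 ms, DevRTT = 20 ms
Timeout = EstRTT + 4 * DevRTT
4 * DevRTT = 4 * 20 = 80
Timeout = 100 + 80 = 180 ms

180


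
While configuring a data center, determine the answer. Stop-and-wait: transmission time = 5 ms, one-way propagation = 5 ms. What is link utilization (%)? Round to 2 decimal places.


Given: Ttrans = 5 ms, Tprop = 5 ms
RTT = 2 * Tprop = 2 * 5 = 10 ms
U = Ttrans / (Ttrans + RTT)
U = 5 / (5 + 10)
U = 5 / 15 = 0.333333
U% = 33.33%

33.33


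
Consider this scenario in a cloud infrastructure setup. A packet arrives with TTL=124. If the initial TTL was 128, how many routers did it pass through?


Given: initial TTL = 128, received TTL = 124
Hops = initial TTL - received TTL
Hops = 128 - 124 = 4

4


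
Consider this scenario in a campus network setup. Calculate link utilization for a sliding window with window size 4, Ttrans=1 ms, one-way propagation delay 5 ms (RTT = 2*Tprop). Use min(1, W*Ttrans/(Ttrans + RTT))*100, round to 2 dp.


Given: W = 4, Ttrans = 1 ms, RTT = 10 ms (= 2 * Tprop, Tprop = 5 ms)
Cycle time = Ttrans + RTT = 1 + 10 = 11 ms (first packet sent until its ACK returns)
W * Ttrans = 4 * 1 = 4 ms of sending per cycle
W * Ttrans / (Ttrans + RTT) = 4 / 11 = 0.363636
U = min(1, 0.363636) = 0.363636
U% = 36.36%

36.36


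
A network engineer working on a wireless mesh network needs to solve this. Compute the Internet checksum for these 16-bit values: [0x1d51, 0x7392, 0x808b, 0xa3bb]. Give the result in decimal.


Given words: [0x1d51, 0x7392, 0x808b, 0xa3bb]
Step 1: Sum all words
Raw sum = 7505 + 29586 + 32907 + 41915 = 111913
Step 2: Fold carry: (46377 + 1) = 46378
One's complement = ~46378 & 0xFFFF = 19157

19157


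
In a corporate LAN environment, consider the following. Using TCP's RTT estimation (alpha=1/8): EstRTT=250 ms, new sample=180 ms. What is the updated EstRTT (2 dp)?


Given: EstRTT = 250 ms, SampleRTT = 180 ms, alpha = 1/8
New EstRTT = (1 - alpha) * EstRTT + alpha * SampleRTT
(7/8) * 250 = 218.75
(1/8) * 180 = 22.5
New EstRTT = 218.75 + 22.5 = 241.25 ms -> 241.25 ms (2 dp)

241.25


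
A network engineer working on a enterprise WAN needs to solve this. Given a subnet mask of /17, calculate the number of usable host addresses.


Given: subnet mask /17
Host bits = 32 - 17 = 15
Total addresses = 2^15 = 32768
Usable hosts = 32768 - 2 (network + broadcast) = 32766

32766


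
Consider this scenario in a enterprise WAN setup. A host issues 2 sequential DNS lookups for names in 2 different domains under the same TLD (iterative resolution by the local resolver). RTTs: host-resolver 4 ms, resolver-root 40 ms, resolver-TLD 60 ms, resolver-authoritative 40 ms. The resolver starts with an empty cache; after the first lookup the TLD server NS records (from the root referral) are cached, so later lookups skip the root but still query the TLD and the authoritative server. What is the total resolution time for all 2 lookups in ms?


Lookup 1 (cold cache): local + root + TLD + auth = 4 + 40 + 60 + 40 = 144 ms
Lookups 2..2 (TLD NS cached -> skip root; new domain -> still ask TLD and auth): local + TLD + auth = 4 + 60 + 40 = 104 ms each
Remaining 1 lookups: 1 * 104 = 104 ms
Total = 144 + 104 = 248 ms

248


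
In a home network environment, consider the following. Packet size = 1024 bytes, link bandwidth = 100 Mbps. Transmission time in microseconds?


Given: packet = 1024 bytes, bandwidth = 100 Mbps
Packet in bits = 1024 * 8 = 8192 bits
Bandwidth = 100 * 10^6 = 100000000 bps
Time = 8192 / 100000000 seconds
Time in us = 8192 * 10^6 / 100000000 = 81.92

81.92


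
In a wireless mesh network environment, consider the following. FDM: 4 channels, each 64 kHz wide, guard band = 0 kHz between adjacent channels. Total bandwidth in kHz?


Given: 4 channels, 64 kHz each, guard = 0 kHz
Channel bandwidth = 4 * 64 = 256 kHz
Guard bands = 3 gaps * 0 kHz = 0 kHz
Total = 256 + 0 = 256 kHz

256


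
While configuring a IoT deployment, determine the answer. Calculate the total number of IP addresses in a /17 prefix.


Given: CIDR prefix /17
Host bits = 32 - 17 = 15
Total addresses = 2^15 = 32768

32768


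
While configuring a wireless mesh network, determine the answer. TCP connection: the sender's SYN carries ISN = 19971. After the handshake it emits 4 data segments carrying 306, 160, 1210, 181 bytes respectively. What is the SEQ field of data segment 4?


The SYN occupies sequence number ISN = 19971, so the first data byte is ISN + 1 = 19972.
SEQ of data segment i = (ISN + 1) + sum of payload sizes of segments 1..i-1.
Segment 1: SEQ = 19972, payload = 306 bytes
Segment 2: SEQ = 20278, payload = 160 bytes
Segment 3: SEQ = 20438, payload = 1210 bytes
Segment 4: SEQ = 21648, payload = 181 bytes
SEQ of segment 4 = 19972 + 306 + 160 + 1210 = 21648

21648


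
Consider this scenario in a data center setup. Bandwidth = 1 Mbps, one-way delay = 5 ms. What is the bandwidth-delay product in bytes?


Given: bandwidth = 1 Mbps, delay = 5 ms
BDP in bits = 1 * 10^6 * 5 / 1000
BDP in bits = 5000
BDP in bytes = 5000 / 8 = 625

625


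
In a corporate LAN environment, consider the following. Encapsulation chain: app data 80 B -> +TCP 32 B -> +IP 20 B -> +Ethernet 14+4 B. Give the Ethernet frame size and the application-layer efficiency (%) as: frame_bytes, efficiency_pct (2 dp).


TCP segment = 80 + 32 = 112 B
IP packet = 112 + 20 = 132 B
Ethernet frame = 132 + 14 + 4 = 150 B
Efficiency = app / frame = 80 / 150 = 0.533333 = 53.3333% -> 53.33% (2 dp)

150, 53.33


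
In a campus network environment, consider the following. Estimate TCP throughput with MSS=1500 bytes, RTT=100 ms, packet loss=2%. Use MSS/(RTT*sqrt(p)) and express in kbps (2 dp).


Given: MSS = 1500 bytes, RTT = 100 ms, loss = 2%
RTT in seconds = 100 / 1000 = 0.1
Loss rate = 2% = 0.02
sqrt(loss) = sqrt(0.02) = 0.141421356237
Throughput (bytes/s) = 1500 / (0.1 * 0.141421356237) = 106066.0172
Throughput (kbps) = 106066.0172 * 8 / 1000 = 848.528137 -> 848.53 kbps (2 dp)

848.53


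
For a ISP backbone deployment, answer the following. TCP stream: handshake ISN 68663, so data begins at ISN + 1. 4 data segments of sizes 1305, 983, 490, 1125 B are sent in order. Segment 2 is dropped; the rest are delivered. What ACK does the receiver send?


SYN uses sequence number 68663; first data byte = ISN + 1 = 68664.
Segment 1: SEQ = 68664, len = 1305 B, covers [68664, 69968]
Segment 2: SEQ = 69969, len = 983 B, covers [69969, 70951] [LOST]
Segment 3: SEQ = 70952, len = 490 B, covers [70952, 71441]
Segment 4: SEQ = 71442, len = 1125 B, covers [71442, 72566]
In-order data received: bytes [68664, 69968] (segments 1..1).
Segment 2 missing -> gap begins at byte 69969; later segments buffered out of order.
Cumulative ACK = next expected in-order byte = 68664 + 1305 = 69969

69969


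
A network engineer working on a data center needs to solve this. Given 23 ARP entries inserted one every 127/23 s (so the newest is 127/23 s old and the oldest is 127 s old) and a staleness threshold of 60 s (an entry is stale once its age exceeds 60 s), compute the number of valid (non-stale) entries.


Ages are k * 127/23 s for k = 1..23 (spacing = 5.5217 s).
Entry k is valid iff k * 127/23 <= 60 iff k <= 23 * 60 / 127 = 10.8661
n_valid = floor(10.8661) = 10
(n_stale = 23 - 10 = 13)

10


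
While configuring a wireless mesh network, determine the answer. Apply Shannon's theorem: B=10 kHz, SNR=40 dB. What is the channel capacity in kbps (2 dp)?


Given: B = 10 kHz, SNR = 40 dB
SNR linear = 10^(40/10) = 10000
1 + SNR = 10001
log2(10001) = 13.2878566418
C = 10 * 1000 * 13.2878566418 = 132878.5664 bps
C = 132.878566 kbps -> 132.88 kbps (2 dp)

132.88


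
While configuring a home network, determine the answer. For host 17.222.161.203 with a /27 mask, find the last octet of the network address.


Given: IP = 17.222.161.203, prefix = /27
Subnet mask = 255.255.255.224
Last octet of IP: 203
Last octet of mask: 224
Network last octet = 203 AND 224 = 192

192


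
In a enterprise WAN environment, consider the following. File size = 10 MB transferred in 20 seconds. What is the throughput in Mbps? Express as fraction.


Given: file = 10 MB, time = 20 s
File in Mb = 10 * 8 = 80 Mb
Throughput = 80 / 20 Mbps
Throughput = 4 Mbps

4


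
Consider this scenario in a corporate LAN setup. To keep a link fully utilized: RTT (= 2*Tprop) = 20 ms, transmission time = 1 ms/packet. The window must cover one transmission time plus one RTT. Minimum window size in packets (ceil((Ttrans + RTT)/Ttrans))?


Given: Ttrans = 1 ms, RTT = 20 ms (= 2 * Tprop, Tprop = 10 ms)
Time until first ACK returns = Ttrans + RTT = 1 + 20 = 21 ms
Need W * Ttrans >= Ttrans + RTT  ->  W >= (Ttrans + RTT) / Ttrans
(Ttrans + RTT) / Ttrans = 21 / 1 = 21
W_min = ceil(21) = 21

21


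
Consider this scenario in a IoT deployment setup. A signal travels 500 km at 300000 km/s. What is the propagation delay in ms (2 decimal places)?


Given: distance = 500 km, speed = 300000 km/s
Delay = distance / speed = 500 / 300000 seconds
Delay in ms = 500 * 1000 / 300000
Delay = 1.6667 ms
Rounded to 2 dp = 1.67 ms

1.67


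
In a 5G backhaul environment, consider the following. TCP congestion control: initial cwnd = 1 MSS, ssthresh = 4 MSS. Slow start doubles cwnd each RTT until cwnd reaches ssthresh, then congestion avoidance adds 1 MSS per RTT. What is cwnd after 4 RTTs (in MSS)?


RTT 0: cwnd = 1 MSS (initial)
RTT 1: cwnd = 2 MSS (slow start, doubled)
RTT 2: cwnd = 4 MSS (slow start, doubled)
RTT 3: cwnd = 5 MSS (congestion avoidance, +1)
RTT 4: cwnd = 6 MSS (congestion avoidance, +1)

6


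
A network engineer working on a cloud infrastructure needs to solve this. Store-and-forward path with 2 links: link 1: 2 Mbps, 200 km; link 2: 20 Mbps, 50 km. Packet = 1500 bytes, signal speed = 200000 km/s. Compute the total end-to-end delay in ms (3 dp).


Packet = 1500 bytes = 12000 bits. Store-and-forward: sum (t_trans + t_prop) per link.
Link 1: t_trans = 12000/(2*10^6) s = 6.0000 ms; t_prop = 200/200000 s = 1.0000 ms; subtotal = 7.0000 ms
Link 2: t_trans = 12000/(20*10^6) s = 0.6000 ms; t_prop = 50/200000 s = 0.2500 ms; subtotal = 0.8500 ms
End-to-end = 7.0000 + 0.8500 = 7.8500 ms -> 7.850 ms (3 dp)

7.850


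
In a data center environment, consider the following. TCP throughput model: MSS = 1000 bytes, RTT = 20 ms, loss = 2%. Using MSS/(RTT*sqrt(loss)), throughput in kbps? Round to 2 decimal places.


Given: MSS = 1000 bytes, RTT = 20 ms, loss = 2%
RTT in seconds = 20 / 1000 = 0.02
Loss rate = 2% = 0.02
sqrt(loss) = sqrt(0.02) = 0.141421356237
Throughput (bytes/s) = 1000 / (0.02 * 0.141421356237) = 353553.3906
Throughput (kbps) = 353553.3906 * 8 / 1000 = 2828.427125 -> 2828.43 kbps (2 dp)

2828.43


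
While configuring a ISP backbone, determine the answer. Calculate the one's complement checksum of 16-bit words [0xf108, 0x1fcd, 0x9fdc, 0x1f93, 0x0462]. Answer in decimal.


Given words: [0xf108, 0x1fcd, 0x9fdc, 0x1f93, 0x0462]
Step 1: Sum all words
Raw sum = 61704 + 8141 + 40924 + 8083 + 1122 = 119974
Step 2: Fold carry: (54438 + 1) = 54439
One's complement = ~54439 & 0xFFFF = 11096

11096


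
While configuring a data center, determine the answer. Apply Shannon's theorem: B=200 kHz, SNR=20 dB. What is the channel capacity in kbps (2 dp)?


Given: B = 200 kHz, SNR = 20 dB
SNR linear = 10^(20/10) = 100
1 + SNR = 101
log2(101) = 6.6582114828
C = 200 * 1000 * 6.6582114828 = 1331642.2966 bps
C = 1331.642297 kbps -> 1331.64 kbps (2 dp)

1331.64
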